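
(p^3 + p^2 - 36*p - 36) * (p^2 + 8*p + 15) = p^5 + 9*p^4 - 13*p^3 - 309*p^2 - 828*p - 540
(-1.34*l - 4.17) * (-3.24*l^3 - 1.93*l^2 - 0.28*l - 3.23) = 4.3416*l^4 + 16.097*l^3 + 8.4233*l^2 + 5.4958*l + 13.4691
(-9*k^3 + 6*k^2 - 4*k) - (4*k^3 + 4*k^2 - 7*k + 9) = -13*k^3 + 2*k^2 + 3*k - 9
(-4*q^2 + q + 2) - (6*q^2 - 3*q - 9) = -10*q^2 + 4*q + 11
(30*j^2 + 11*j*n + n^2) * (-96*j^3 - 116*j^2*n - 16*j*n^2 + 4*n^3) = -2880*j^5 - 4536*j^4*n - 1852*j^3*n^2 - 172*j^2*n^3 + 28*j*n^4 + 4*n^5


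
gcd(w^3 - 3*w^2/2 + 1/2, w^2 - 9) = 1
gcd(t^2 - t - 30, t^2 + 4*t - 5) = t + 5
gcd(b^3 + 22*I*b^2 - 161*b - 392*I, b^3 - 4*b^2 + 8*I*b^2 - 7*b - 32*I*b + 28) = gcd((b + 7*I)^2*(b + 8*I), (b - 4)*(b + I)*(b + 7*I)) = b + 7*I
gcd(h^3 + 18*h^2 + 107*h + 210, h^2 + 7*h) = h + 7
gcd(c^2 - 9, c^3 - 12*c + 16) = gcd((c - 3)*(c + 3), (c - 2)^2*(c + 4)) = 1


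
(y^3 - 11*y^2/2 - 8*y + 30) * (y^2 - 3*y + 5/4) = y^5 - 17*y^4/2 + 39*y^3/4 + 377*y^2/8 - 100*y + 75/2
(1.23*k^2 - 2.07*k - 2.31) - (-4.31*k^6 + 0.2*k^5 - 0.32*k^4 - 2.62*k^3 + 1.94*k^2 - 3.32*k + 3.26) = 4.31*k^6 - 0.2*k^5 + 0.32*k^4 + 2.62*k^3 - 0.71*k^2 + 1.25*k - 5.57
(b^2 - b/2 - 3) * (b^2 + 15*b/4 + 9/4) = b^4 + 13*b^3/4 - 21*b^2/8 - 99*b/8 - 27/4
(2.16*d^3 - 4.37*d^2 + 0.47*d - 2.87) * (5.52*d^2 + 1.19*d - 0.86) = 11.9232*d^5 - 21.552*d^4 - 4.4635*d^3 - 11.5249*d^2 - 3.8195*d + 2.4682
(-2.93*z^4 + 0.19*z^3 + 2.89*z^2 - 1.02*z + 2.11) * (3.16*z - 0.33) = -9.2588*z^5 + 1.5673*z^4 + 9.0697*z^3 - 4.1769*z^2 + 7.0042*z - 0.6963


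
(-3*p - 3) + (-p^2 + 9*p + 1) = -p^2 + 6*p - 2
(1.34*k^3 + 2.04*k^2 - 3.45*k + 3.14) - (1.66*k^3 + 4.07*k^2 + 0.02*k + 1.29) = -0.32*k^3 - 2.03*k^2 - 3.47*k + 1.85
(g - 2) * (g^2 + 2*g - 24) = g^3 - 28*g + 48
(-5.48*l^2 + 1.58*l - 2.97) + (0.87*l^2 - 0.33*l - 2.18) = -4.61*l^2 + 1.25*l - 5.15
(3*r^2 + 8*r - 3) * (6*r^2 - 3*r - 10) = 18*r^4 + 39*r^3 - 72*r^2 - 71*r + 30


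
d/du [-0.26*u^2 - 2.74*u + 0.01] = -0.52*u - 2.74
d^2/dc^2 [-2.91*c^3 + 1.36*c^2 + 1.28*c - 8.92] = 2.72 - 17.46*c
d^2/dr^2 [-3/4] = 0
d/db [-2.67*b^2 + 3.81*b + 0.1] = 3.81 - 5.34*b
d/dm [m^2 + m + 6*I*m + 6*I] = 2*m + 1 + 6*I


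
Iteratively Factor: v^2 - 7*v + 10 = (v - 5)*(v - 2)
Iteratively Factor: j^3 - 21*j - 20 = (j + 4)*(j^2 - 4*j - 5) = (j + 1)*(j + 4)*(j - 5)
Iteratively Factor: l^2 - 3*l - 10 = (l - 5)*(l + 2)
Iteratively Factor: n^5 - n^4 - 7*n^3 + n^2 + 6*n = (n + 2)*(n^4 - 3*n^3 - n^2 + 3*n) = (n - 3)*(n + 2)*(n^3 - n) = (n - 3)*(n - 1)*(n + 2)*(n^2 + n) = (n - 3)*(n - 1)*(n + 1)*(n + 2)*(n)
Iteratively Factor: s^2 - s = (s - 1)*(s)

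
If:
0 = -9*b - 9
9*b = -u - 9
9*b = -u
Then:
No Solution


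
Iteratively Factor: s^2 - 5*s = (s)*(s - 5)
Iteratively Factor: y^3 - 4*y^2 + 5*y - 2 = (y - 2)*(y^2 - 2*y + 1) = (y - 2)*(y - 1)*(y - 1)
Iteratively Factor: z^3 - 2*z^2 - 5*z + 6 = (z + 2)*(z^2 - 4*z + 3) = (z - 1)*(z + 2)*(z - 3)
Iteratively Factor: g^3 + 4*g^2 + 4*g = (g + 2)*(g^2 + 2*g) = (g + 2)^2*(g)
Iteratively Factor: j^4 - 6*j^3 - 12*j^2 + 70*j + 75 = (j + 1)*(j^3 - 7*j^2 - 5*j + 75) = (j + 1)*(j + 3)*(j^2 - 10*j + 25) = (j - 5)*(j + 1)*(j + 3)*(j - 5)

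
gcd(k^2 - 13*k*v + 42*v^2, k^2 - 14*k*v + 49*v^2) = -k + 7*v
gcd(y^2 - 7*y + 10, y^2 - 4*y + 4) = y - 2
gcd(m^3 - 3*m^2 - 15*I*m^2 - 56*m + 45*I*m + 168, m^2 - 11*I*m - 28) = m - 7*I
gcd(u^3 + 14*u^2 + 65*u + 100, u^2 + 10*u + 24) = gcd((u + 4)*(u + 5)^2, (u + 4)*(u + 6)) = u + 4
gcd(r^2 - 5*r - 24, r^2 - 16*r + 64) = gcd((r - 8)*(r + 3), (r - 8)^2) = r - 8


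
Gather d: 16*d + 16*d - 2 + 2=32*d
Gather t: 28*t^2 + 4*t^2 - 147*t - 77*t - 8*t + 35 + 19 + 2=32*t^2 - 232*t + 56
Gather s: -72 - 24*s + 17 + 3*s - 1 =-21*s - 56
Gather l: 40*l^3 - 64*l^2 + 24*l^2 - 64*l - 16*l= 40*l^3 - 40*l^2 - 80*l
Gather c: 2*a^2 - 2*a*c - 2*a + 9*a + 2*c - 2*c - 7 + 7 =2*a^2 - 2*a*c + 7*a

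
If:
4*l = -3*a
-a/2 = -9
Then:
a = 18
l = -27/2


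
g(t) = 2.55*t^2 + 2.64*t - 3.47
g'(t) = 5.1*t + 2.64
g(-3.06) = 12.33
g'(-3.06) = -12.97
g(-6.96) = 101.68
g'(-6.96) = -32.86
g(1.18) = 3.20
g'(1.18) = 8.66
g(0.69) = -0.43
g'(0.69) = 6.16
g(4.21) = 52.84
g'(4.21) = 24.11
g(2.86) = 24.94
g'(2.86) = 17.23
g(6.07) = 106.51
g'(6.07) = 33.60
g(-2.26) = 3.59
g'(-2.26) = -8.89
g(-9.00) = 179.32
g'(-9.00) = -43.26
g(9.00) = 226.84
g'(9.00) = 48.54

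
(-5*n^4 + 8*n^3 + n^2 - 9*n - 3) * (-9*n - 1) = 45*n^5 - 67*n^4 - 17*n^3 + 80*n^2 + 36*n + 3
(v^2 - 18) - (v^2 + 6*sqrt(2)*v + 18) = -6*sqrt(2)*v - 36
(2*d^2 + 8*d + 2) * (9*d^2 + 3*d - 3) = 18*d^4 + 78*d^3 + 36*d^2 - 18*d - 6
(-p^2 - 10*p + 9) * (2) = -2*p^2 - 20*p + 18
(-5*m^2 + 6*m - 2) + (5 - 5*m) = -5*m^2 + m + 3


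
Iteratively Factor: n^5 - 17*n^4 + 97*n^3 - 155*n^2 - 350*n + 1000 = (n - 5)*(n^4 - 12*n^3 + 37*n^2 + 30*n - 200) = (n - 5)^2*(n^3 - 7*n^2 + 2*n + 40) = (n - 5)^2*(n - 4)*(n^2 - 3*n - 10) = (n - 5)^3*(n - 4)*(n + 2)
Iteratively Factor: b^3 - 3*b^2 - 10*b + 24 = (b - 2)*(b^2 - b - 12) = (b - 4)*(b - 2)*(b + 3)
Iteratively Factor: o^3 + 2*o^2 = (o)*(o^2 + 2*o) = o^2*(o + 2)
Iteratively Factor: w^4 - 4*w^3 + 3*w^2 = (w - 3)*(w^3 - w^2) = (w - 3)*(w - 1)*(w^2) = w*(w - 3)*(w - 1)*(w)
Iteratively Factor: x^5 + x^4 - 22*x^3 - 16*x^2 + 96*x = (x - 4)*(x^4 + 5*x^3 - 2*x^2 - 24*x) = (x - 4)*(x + 4)*(x^3 + x^2 - 6*x) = x*(x - 4)*(x + 4)*(x^2 + x - 6) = x*(x - 4)*(x - 2)*(x + 4)*(x + 3)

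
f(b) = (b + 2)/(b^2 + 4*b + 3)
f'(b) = (-2*b - 4)*(b + 2)/(b^2 + 4*b + 3)^2 + 1/(b^2 + 4*b + 3) = (b^2 + 4*b - 2*(b + 2)^2 + 3)/(b^2 + 4*b + 3)^2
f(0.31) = 0.53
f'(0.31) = -0.34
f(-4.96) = -0.38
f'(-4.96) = -0.16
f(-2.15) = 0.15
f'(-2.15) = -1.07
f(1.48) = 0.31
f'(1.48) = -0.11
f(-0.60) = 1.46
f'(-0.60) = -3.21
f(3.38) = 0.19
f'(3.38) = -0.04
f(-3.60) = -1.03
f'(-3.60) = -1.46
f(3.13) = 0.20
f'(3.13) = -0.04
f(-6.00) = -0.27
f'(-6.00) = -0.08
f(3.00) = 0.21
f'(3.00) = -0.05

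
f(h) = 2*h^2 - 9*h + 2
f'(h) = 4*h - 9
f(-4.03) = 70.75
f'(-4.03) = -25.12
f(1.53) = -7.09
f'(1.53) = -2.88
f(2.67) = -7.77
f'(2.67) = 1.68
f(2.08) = -8.07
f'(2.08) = -0.68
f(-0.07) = 2.64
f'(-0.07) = -9.28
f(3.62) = -4.37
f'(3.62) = 5.48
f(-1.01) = 13.13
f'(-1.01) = -13.04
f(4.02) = -1.86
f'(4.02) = 7.08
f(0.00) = 2.00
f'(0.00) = -9.00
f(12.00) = 182.00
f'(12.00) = 39.00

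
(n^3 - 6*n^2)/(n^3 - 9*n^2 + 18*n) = n/(n - 3)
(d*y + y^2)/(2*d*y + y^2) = (d + y)/(2*d + y)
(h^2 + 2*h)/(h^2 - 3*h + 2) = h*(h + 2)/(h^2 - 3*h + 2)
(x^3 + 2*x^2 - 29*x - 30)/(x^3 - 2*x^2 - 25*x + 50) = (x^2 + 7*x + 6)/(x^2 + 3*x - 10)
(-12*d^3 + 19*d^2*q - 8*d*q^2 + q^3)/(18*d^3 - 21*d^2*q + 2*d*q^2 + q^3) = (-4*d + q)/(6*d + q)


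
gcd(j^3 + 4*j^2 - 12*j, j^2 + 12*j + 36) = j + 6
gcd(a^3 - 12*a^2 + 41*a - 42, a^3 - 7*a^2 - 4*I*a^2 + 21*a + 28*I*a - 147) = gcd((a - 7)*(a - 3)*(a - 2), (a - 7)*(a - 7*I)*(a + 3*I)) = a - 7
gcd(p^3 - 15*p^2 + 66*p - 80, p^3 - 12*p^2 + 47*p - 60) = p - 5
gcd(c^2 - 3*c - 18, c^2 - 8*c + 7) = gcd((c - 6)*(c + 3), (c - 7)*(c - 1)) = 1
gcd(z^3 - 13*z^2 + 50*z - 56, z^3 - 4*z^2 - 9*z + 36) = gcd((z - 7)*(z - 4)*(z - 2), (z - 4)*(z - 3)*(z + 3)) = z - 4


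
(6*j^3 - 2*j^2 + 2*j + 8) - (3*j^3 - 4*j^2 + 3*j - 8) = 3*j^3 + 2*j^2 - j + 16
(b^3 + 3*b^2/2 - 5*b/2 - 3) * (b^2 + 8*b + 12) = b^5 + 19*b^4/2 + 43*b^3/2 - 5*b^2 - 54*b - 36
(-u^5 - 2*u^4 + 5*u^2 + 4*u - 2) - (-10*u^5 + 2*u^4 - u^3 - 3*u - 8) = 9*u^5 - 4*u^4 + u^3 + 5*u^2 + 7*u + 6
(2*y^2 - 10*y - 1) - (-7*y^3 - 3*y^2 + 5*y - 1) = 7*y^3 + 5*y^2 - 15*y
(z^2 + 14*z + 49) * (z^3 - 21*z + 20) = z^5 + 14*z^4 + 28*z^3 - 274*z^2 - 749*z + 980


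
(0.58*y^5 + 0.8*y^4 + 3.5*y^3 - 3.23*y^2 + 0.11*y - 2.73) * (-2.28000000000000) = -1.3224*y^5 - 1.824*y^4 - 7.98*y^3 + 7.3644*y^2 - 0.2508*y + 6.2244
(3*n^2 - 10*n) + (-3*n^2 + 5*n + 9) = 9 - 5*n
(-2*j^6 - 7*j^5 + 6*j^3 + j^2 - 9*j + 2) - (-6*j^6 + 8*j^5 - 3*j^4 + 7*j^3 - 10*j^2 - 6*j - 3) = 4*j^6 - 15*j^5 + 3*j^4 - j^3 + 11*j^2 - 3*j + 5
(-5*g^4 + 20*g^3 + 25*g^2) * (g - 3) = -5*g^5 + 35*g^4 - 35*g^3 - 75*g^2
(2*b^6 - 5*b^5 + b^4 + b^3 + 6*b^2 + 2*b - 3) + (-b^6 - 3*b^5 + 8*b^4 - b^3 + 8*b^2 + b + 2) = b^6 - 8*b^5 + 9*b^4 + 14*b^2 + 3*b - 1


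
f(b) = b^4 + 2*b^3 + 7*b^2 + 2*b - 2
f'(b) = 4*b^3 + 6*b^2 + 14*b + 2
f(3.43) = 306.33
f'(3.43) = 282.02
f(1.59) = 33.31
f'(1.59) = 55.51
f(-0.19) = -2.14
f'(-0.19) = -0.47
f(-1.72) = 13.84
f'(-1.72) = -24.68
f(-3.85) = 199.63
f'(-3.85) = -191.23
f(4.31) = 641.85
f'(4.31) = 494.05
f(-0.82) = 0.42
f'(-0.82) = -7.65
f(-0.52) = -1.36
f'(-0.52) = -4.22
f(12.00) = 25222.00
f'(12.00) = 7946.00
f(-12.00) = 18262.00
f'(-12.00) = -6214.00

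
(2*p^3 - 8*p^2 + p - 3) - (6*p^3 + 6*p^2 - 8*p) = -4*p^3 - 14*p^2 + 9*p - 3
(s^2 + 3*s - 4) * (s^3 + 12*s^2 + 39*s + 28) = s^5 + 15*s^4 + 71*s^3 + 97*s^2 - 72*s - 112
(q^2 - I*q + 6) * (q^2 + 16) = q^4 - I*q^3 + 22*q^2 - 16*I*q + 96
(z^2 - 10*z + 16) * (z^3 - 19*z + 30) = z^5 - 10*z^4 - 3*z^3 + 220*z^2 - 604*z + 480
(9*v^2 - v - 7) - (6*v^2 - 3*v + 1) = 3*v^2 + 2*v - 8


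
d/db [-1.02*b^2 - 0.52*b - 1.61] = -2.04*b - 0.52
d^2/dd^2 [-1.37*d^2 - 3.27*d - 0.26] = -2.74000000000000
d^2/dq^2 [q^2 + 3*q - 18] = 2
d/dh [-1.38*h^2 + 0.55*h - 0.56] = 0.55 - 2.76*h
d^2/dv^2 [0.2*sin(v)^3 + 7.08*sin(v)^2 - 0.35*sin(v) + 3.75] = 0.2*sin(v) + 0.45*sin(3*v) + 14.16*cos(2*v)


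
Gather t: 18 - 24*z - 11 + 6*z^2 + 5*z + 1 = 6*z^2 - 19*z + 8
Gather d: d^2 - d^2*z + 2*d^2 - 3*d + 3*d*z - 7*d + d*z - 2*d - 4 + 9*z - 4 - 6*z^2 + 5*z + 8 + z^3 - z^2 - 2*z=d^2*(3 - z) + d*(4*z - 12) + z^3 - 7*z^2 + 12*z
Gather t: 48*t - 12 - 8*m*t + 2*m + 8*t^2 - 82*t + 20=2*m + 8*t^2 + t*(-8*m - 34) + 8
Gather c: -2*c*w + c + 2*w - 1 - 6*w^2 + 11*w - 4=c*(1 - 2*w) - 6*w^2 + 13*w - 5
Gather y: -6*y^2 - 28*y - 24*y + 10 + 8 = -6*y^2 - 52*y + 18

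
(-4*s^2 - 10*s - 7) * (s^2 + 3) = -4*s^4 - 10*s^3 - 19*s^2 - 30*s - 21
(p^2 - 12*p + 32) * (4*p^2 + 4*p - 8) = 4*p^4 - 44*p^3 + 72*p^2 + 224*p - 256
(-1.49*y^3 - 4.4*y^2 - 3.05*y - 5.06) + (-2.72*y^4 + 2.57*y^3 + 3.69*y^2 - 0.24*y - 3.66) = -2.72*y^4 + 1.08*y^3 - 0.71*y^2 - 3.29*y - 8.72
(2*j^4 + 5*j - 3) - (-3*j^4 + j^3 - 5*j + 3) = 5*j^4 - j^3 + 10*j - 6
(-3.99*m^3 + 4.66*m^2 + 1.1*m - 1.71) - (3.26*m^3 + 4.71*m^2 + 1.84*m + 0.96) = -7.25*m^3 - 0.0499999999999998*m^2 - 0.74*m - 2.67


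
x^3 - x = x*(x - 1)*(x + 1)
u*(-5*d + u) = -5*d*u + u^2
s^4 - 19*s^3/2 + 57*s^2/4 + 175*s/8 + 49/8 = (s - 7)*(s - 7/2)*(s + 1/2)^2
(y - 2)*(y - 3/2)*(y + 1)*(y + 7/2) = y^4 + y^3 - 37*y^2/4 + 5*y/4 + 21/2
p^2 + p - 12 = (p - 3)*(p + 4)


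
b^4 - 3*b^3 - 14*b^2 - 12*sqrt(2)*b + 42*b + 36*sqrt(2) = (b - 3)*(b - 3*sqrt(2))*(b + sqrt(2))*(b + 2*sqrt(2))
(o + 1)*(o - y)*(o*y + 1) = o^3*y - o^2*y^2 + o^2*y + o^2 - o*y^2 - o*y + o - y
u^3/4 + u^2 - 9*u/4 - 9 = (u/4 + 1)*(u - 3)*(u + 3)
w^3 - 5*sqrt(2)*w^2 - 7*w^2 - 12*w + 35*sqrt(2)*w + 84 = (w - 7)*(w - 6*sqrt(2))*(w + sqrt(2))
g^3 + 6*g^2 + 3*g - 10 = (g - 1)*(g + 2)*(g + 5)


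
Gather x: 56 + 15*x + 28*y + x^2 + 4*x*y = x^2 + x*(4*y + 15) + 28*y + 56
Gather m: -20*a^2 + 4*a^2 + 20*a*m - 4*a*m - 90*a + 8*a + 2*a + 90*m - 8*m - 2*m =-16*a^2 - 80*a + m*(16*a + 80)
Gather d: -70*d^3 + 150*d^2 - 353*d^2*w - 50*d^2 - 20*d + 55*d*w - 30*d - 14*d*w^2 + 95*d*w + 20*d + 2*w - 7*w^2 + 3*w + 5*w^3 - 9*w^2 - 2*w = -70*d^3 + d^2*(100 - 353*w) + d*(-14*w^2 + 150*w - 30) + 5*w^3 - 16*w^2 + 3*w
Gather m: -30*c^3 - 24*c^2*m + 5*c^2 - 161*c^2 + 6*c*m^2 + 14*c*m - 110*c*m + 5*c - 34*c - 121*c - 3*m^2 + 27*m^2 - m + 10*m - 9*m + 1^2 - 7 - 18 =-30*c^3 - 156*c^2 - 150*c + m^2*(6*c + 24) + m*(-24*c^2 - 96*c) - 24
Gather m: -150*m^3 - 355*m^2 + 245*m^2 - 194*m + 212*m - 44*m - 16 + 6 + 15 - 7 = -150*m^3 - 110*m^2 - 26*m - 2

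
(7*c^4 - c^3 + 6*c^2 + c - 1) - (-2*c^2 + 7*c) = 7*c^4 - c^3 + 8*c^2 - 6*c - 1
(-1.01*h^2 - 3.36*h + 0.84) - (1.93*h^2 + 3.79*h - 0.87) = -2.94*h^2 - 7.15*h + 1.71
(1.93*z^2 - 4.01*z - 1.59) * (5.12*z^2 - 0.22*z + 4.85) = 9.8816*z^4 - 20.9558*z^3 + 2.1019*z^2 - 19.0987*z - 7.7115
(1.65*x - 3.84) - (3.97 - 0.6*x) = 2.25*x - 7.81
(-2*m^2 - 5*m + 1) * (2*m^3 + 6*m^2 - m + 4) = -4*m^5 - 22*m^4 - 26*m^3 + 3*m^2 - 21*m + 4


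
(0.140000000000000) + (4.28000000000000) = 4.42000000000000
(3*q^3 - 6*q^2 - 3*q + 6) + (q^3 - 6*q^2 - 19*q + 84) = 4*q^3 - 12*q^2 - 22*q + 90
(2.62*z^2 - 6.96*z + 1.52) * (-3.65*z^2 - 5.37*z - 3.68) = -9.563*z^4 + 11.3346*z^3 + 22.1856*z^2 + 17.4504*z - 5.5936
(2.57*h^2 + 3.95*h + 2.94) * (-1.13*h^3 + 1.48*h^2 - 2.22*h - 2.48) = -2.9041*h^5 - 0.6599*h^4 - 3.1816*h^3 - 10.7914*h^2 - 16.3228*h - 7.2912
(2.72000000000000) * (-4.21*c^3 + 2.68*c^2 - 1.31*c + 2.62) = -11.4512*c^3 + 7.2896*c^2 - 3.5632*c + 7.1264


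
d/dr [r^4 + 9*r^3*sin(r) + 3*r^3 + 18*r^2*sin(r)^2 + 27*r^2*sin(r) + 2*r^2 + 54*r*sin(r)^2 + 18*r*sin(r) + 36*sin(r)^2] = 9*r^3*cos(r) + 4*r^3 + 18*r^2*sin(2*r) + 27*sqrt(2)*r^2*sin(r + pi/4) + 9*r^2 + 54*r*sin(r) + 54*r*sin(2*r) + 18*r*cos(r) - 18*r*cos(2*r) + 22*r + 18*sin(r) + 36*sin(2*r) - 27*cos(2*r) + 27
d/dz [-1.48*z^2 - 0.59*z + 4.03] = -2.96*z - 0.59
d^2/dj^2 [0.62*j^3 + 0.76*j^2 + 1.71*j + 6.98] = 3.72*j + 1.52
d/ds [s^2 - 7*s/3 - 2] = 2*s - 7/3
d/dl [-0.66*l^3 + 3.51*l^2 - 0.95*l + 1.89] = -1.98*l^2 + 7.02*l - 0.95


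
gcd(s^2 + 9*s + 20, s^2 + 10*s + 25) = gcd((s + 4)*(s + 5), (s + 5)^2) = s + 5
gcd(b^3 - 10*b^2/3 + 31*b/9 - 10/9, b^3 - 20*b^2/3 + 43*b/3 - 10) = b - 5/3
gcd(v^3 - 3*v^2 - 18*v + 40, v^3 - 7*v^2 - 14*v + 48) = v - 2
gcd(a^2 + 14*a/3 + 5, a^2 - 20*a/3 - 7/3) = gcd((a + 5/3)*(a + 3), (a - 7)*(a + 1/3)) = 1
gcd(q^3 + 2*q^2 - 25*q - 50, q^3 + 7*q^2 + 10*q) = q^2 + 7*q + 10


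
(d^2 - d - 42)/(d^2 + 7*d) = (d^2 - d - 42)/(d*(d + 7))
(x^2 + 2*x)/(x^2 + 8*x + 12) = x/(x + 6)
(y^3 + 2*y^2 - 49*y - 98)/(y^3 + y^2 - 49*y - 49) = (y + 2)/(y + 1)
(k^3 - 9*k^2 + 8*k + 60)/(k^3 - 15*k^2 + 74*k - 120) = (k + 2)/(k - 4)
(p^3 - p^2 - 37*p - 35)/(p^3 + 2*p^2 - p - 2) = (p^2 - 2*p - 35)/(p^2 + p - 2)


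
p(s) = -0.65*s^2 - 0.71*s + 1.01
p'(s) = -1.3*s - 0.71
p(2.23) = -3.81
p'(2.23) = -3.61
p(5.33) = -21.24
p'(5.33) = -7.64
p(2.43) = -4.55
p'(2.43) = -3.87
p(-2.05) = -0.27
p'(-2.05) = 1.96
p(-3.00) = -2.71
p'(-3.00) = 3.19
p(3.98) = -12.11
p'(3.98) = -5.88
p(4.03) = -12.41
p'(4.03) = -5.95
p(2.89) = -6.47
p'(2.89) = -4.47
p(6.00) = -26.65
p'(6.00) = -8.51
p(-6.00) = -18.13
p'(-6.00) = 7.09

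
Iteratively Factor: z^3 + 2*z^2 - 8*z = (z - 2)*(z^2 + 4*z) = (z - 2)*(z + 4)*(z)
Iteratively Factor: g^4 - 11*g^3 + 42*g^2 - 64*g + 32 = (g - 4)*(g^3 - 7*g^2 + 14*g - 8) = (g - 4)^2*(g^2 - 3*g + 2) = (g - 4)^2*(g - 2)*(g - 1)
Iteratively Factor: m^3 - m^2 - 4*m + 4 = (m - 2)*(m^2 + m - 2) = (m - 2)*(m + 2)*(m - 1)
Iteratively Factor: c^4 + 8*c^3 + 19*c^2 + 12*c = (c + 4)*(c^3 + 4*c^2 + 3*c) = (c + 3)*(c + 4)*(c^2 + c) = c*(c + 3)*(c + 4)*(c + 1)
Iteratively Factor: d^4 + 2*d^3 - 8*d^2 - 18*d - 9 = (d + 3)*(d^3 - d^2 - 5*d - 3) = (d + 1)*(d + 3)*(d^2 - 2*d - 3) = (d + 1)^2*(d + 3)*(d - 3)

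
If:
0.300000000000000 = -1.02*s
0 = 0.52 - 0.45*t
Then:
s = -0.29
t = 1.16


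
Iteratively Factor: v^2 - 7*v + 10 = (v - 2)*(v - 5)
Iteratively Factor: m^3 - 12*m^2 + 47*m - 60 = (m - 3)*(m^2 - 9*m + 20) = (m - 4)*(m - 3)*(m - 5)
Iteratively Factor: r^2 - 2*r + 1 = (r - 1)*(r - 1)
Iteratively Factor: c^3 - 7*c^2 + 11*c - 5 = (c - 1)*(c^2 - 6*c + 5) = (c - 1)^2*(c - 5)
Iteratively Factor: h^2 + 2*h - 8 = (h + 4)*(h - 2)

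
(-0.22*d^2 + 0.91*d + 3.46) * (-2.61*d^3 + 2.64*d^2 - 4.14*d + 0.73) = 0.5742*d^5 - 2.9559*d^4 - 5.7174*d^3 + 5.2064*d^2 - 13.6601*d + 2.5258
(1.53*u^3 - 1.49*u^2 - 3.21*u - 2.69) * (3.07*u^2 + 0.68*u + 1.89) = 4.6971*u^5 - 3.5339*u^4 - 7.9762*u^3 - 13.2572*u^2 - 7.8961*u - 5.0841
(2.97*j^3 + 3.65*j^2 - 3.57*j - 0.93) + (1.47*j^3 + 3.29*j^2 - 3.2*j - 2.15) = 4.44*j^3 + 6.94*j^2 - 6.77*j - 3.08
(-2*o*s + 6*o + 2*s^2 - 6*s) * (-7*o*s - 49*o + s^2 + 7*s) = 14*o^2*s^2 + 56*o^2*s - 294*o^2 - 16*o*s^3 - 64*o*s^2 + 336*o*s + 2*s^4 + 8*s^3 - 42*s^2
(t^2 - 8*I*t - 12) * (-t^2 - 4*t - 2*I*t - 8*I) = -t^4 - 4*t^3 + 6*I*t^3 - 4*t^2 + 24*I*t^2 - 16*t + 24*I*t + 96*I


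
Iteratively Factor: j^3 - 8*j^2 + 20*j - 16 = (j - 2)*(j^2 - 6*j + 8) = (j - 4)*(j - 2)*(j - 2)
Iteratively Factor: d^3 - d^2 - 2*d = (d + 1)*(d^2 - 2*d) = d*(d + 1)*(d - 2)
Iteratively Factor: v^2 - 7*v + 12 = (v - 4)*(v - 3)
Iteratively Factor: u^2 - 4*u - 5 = (u - 5)*(u + 1)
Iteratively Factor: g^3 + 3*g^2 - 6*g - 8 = (g - 2)*(g^2 + 5*g + 4) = (g - 2)*(g + 1)*(g + 4)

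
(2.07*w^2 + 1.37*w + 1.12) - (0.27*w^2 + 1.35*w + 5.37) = 1.8*w^2 + 0.02*w - 4.25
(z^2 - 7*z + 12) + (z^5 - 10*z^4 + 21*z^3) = z^5 - 10*z^4 + 21*z^3 + z^2 - 7*z + 12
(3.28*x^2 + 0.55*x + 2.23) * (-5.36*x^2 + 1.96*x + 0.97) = -17.5808*x^4 + 3.4808*x^3 - 7.6932*x^2 + 4.9043*x + 2.1631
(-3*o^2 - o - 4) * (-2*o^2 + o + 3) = 6*o^4 - o^3 - 2*o^2 - 7*o - 12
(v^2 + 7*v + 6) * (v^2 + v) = v^4 + 8*v^3 + 13*v^2 + 6*v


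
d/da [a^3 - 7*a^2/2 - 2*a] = 3*a^2 - 7*a - 2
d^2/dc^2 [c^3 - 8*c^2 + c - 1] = 6*c - 16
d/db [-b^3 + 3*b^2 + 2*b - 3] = -3*b^2 + 6*b + 2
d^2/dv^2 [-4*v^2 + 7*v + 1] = -8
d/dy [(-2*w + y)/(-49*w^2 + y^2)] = (-49*w^2 + y^2 + 2*y*(2*w - y))/(49*w^2 - y^2)^2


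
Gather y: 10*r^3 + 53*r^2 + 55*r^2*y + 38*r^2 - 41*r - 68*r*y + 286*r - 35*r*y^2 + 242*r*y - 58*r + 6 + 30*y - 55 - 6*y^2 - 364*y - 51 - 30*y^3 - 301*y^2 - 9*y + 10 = 10*r^3 + 91*r^2 + 187*r - 30*y^3 + y^2*(-35*r - 307) + y*(55*r^2 + 174*r - 343) - 90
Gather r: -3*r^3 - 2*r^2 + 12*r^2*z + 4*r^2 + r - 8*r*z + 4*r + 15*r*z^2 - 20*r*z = -3*r^3 + r^2*(12*z + 2) + r*(15*z^2 - 28*z + 5)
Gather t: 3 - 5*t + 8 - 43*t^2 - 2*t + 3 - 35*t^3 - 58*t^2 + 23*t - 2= -35*t^3 - 101*t^2 + 16*t + 12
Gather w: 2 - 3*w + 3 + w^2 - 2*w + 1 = w^2 - 5*w + 6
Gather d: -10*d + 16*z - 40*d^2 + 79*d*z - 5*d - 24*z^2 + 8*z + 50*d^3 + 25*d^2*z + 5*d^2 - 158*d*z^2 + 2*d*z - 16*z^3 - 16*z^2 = 50*d^3 + d^2*(25*z - 35) + d*(-158*z^2 + 81*z - 15) - 16*z^3 - 40*z^2 + 24*z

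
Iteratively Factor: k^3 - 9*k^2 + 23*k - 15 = (k - 3)*(k^2 - 6*k + 5) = (k - 5)*(k - 3)*(k - 1)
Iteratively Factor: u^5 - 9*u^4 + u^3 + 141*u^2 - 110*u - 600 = (u - 4)*(u^4 - 5*u^3 - 19*u^2 + 65*u + 150) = (u - 5)*(u - 4)*(u^3 - 19*u - 30) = (u - 5)*(u - 4)*(u + 2)*(u^2 - 2*u - 15) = (u - 5)*(u - 4)*(u + 2)*(u + 3)*(u - 5)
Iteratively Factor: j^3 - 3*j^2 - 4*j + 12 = (j - 3)*(j^2 - 4) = (j - 3)*(j + 2)*(j - 2)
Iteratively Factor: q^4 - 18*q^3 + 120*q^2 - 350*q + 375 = (q - 5)*(q^3 - 13*q^2 + 55*q - 75) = (q - 5)^2*(q^2 - 8*q + 15) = (q - 5)^3*(q - 3)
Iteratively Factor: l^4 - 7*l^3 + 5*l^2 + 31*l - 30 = (l - 5)*(l^3 - 2*l^2 - 5*l + 6) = (l - 5)*(l - 3)*(l^2 + l - 2) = (l - 5)*(l - 3)*(l - 1)*(l + 2)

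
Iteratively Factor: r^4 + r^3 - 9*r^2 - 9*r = (r + 1)*(r^3 - 9*r) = r*(r + 1)*(r^2 - 9) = r*(r - 3)*(r + 1)*(r + 3)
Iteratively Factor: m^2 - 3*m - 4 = (m - 4)*(m + 1)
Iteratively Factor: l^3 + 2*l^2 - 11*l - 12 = (l + 1)*(l^2 + l - 12) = (l - 3)*(l + 1)*(l + 4)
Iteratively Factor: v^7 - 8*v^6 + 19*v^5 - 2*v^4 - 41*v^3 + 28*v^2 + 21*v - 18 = (v - 2)*(v^6 - 6*v^5 + 7*v^4 + 12*v^3 - 17*v^2 - 6*v + 9) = (v - 2)*(v - 1)*(v^5 - 5*v^4 + 2*v^3 + 14*v^2 - 3*v - 9) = (v - 2)*(v - 1)*(v + 1)*(v^4 - 6*v^3 + 8*v^2 + 6*v - 9) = (v - 3)*(v - 2)*(v - 1)*(v + 1)*(v^3 - 3*v^2 - v + 3) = (v - 3)*(v - 2)*(v - 1)*(v + 1)^2*(v^2 - 4*v + 3) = (v - 3)^2*(v - 2)*(v - 1)*(v + 1)^2*(v - 1)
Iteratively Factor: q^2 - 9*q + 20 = (q - 5)*(q - 4)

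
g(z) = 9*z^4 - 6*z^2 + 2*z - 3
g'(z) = 36*z^3 - 12*z + 2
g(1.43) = 25.23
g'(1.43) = 90.11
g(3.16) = 840.82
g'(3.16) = 1100.04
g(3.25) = 944.22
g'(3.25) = 1198.81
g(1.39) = 21.78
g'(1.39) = 82.00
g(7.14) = 23095.68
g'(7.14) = 13020.12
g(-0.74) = -5.07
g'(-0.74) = -3.71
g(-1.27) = 8.20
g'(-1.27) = -56.50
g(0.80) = -1.55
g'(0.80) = 10.83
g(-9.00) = 58542.00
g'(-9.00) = -26134.00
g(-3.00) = 666.00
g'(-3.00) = -934.00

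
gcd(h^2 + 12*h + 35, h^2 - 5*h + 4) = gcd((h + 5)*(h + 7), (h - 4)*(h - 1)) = 1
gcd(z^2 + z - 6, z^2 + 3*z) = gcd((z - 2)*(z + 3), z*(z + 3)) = z + 3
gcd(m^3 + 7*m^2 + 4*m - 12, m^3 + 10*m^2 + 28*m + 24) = m^2 + 8*m + 12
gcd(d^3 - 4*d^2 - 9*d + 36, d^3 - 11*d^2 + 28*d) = d - 4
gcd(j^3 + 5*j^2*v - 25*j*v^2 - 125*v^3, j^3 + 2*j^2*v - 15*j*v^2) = j + 5*v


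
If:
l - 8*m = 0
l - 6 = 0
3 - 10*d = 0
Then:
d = 3/10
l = 6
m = 3/4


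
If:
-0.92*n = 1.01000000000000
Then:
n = -1.10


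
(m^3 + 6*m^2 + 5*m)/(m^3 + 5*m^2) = (m + 1)/m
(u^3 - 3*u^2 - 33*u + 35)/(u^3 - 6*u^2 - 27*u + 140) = (u - 1)/(u - 4)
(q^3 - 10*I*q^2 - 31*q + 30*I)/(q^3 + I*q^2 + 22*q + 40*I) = (q^2 - 5*I*q - 6)/(q^2 + 6*I*q - 8)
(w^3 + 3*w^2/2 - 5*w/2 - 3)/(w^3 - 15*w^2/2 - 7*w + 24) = (w + 1)/(w - 8)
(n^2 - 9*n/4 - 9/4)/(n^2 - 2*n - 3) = (n + 3/4)/(n + 1)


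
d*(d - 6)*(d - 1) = d^3 - 7*d^2 + 6*d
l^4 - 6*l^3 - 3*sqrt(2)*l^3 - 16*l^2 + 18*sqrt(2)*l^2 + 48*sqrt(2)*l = l*(l - 8)*(l + 2)*(l - 3*sqrt(2))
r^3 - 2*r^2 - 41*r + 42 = (r - 7)*(r - 1)*(r + 6)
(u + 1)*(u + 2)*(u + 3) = u^3 + 6*u^2 + 11*u + 6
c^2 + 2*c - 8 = (c - 2)*(c + 4)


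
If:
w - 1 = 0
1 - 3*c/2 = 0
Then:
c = 2/3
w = 1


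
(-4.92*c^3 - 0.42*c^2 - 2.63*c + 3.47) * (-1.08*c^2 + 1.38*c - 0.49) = 5.3136*c^5 - 6.336*c^4 + 4.6716*c^3 - 7.1712*c^2 + 6.0773*c - 1.7003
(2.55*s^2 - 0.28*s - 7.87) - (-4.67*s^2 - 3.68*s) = 7.22*s^2 + 3.4*s - 7.87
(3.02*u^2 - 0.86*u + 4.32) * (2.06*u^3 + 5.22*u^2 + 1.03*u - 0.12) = 6.2212*u^5 + 13.9928*u^4 + 7.5206*u^3 + 21.3022*u^2 + 4.5528*u - 0.5184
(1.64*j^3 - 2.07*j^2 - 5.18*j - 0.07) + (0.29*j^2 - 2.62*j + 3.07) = 1.64*j^3 - 1.78*j^2 - 7.8*j + 3.0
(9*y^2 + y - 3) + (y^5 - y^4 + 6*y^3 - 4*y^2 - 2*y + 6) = y^5 - y^4 + 6*y^3 + 5*y^2 - y + 3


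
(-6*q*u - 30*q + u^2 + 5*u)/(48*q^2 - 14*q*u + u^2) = (-u - 5)/(8*q - u)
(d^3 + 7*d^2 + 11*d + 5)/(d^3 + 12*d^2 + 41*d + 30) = (d + 1)/(d + 6)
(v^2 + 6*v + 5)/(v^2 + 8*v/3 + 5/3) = 3*(v + 5)/(3*v + 5)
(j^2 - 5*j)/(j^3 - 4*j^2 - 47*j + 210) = j/(j^2 + j - 42)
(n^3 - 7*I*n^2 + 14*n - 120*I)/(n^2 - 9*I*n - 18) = (n^2 - I*n + 20)/(n - 3*I)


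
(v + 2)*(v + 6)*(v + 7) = v^3 + 15*v^2 + 68*v + 84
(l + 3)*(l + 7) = l^2 + 10*l + 21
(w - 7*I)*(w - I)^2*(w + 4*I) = w^4 - 5*I*w^3 + 21*w^2 - 53*I*w - 28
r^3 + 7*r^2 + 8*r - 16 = (r - 1)*(r + 4)^2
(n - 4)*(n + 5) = n^2 + n - 20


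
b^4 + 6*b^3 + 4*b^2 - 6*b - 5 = (b - 1)*(b + 1)^2*(b + 5)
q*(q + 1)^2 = q^3 + 2*q^2 + q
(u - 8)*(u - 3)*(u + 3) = u^3 - 8*u^2 - 9*u + 72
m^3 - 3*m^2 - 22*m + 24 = (m - 6)*(m - 1)*(m + 4)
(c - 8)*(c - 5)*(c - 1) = c^3 - 14*c^2 + 53*c - 40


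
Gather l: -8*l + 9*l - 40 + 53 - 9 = l + 4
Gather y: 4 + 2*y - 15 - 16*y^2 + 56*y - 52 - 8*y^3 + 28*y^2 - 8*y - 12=-8*y^3 + 12*y^2 + 50*y - 75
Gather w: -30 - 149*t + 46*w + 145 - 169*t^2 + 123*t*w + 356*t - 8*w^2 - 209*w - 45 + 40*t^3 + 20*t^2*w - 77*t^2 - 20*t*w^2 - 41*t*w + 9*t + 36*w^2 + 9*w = 40*t^3 - 246*t^2 + 216*t + w^2*(28 - 20*t) + w*(20*t^2 + 82*t - 154) + 70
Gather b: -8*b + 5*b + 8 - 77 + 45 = -3*b - 24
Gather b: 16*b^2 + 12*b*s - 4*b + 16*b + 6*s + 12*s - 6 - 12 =16*b^2 + b*(12*s + 12) + 18*s - 18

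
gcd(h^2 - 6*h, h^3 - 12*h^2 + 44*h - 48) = h - 6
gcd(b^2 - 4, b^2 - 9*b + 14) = b - 2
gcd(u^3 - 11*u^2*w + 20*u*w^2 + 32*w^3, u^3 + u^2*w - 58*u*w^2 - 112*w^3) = u - 8*w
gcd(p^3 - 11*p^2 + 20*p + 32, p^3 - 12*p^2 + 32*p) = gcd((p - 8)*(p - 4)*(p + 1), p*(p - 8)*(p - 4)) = p^2 - 12*p + 32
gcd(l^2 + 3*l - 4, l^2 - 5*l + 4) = l - 1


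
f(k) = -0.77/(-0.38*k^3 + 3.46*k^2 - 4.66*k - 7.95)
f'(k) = -0.77*(1.14*k^2 - 6.92*k + 4.66)/(-0.38*k^3 + 3.46*k^2 - 4.66*k - 7.95)^2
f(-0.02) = 0.10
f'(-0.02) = -0.06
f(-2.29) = -0.03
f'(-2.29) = -0.03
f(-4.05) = -0.01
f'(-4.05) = -0.00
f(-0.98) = -2.59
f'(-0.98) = -109.11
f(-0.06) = 0.10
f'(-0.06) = -0.07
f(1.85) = 0.11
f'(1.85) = 0.06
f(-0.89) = 0.97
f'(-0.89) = -14.32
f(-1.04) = -0.72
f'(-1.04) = -8.87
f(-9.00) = -0.00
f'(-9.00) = -0.00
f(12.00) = 0.00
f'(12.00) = -0.00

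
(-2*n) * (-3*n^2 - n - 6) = 6*n^3 + 2*n^2 + 12*n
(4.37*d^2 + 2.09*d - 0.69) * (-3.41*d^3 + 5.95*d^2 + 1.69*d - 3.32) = -14.9017*d^5 + 18.8746*d^4 + 22.1737*d^3 - 15.0818*d^2 - 8.1049*d + 2.2908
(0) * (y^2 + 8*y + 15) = 0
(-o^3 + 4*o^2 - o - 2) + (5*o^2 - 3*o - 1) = -o^3 + 9*o^2 - 4*o - 3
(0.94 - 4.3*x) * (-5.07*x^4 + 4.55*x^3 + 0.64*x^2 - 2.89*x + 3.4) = 21.801*x^5 - 24.3308*x^4 + 1.525*x^3 + 13.0286*x^2 - 17.3366*x + 3.196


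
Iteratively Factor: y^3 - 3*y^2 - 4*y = (y + 1)*(y^2 - 4*y) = (y - 4)*(y + 1)*(y)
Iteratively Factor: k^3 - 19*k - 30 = (k + 2)*(k^2 - 2*k - 15) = (k - 5)*(k + 2)*(k + 3)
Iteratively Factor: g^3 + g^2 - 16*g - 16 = (g + 1)*(g^2 - 16) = (g - 4)*(g + 1)*(g + 4)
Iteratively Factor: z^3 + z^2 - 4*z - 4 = (z + 2)*(z^2 - z - 2) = (z - 2)*(z + 2)*(z + 1)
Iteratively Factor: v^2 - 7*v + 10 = (v - 2)*(v - 5)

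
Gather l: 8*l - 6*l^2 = -6*l^2 + 8*l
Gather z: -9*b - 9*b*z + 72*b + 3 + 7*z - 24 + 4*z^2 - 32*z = 63*b + 4*z^2 + z*(-9*b - 25) - 21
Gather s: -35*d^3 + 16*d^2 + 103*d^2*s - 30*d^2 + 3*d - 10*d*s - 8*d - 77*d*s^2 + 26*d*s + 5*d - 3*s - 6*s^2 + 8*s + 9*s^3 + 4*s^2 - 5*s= -35*d^3 - 14*d^2 + 9*s^3 + s^2*(-77*d - 2) + s*(103*d^2 + 16*d)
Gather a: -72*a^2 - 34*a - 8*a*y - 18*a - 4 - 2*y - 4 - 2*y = -72*a^2 + a*(-8*y - 52) - 4*y - 8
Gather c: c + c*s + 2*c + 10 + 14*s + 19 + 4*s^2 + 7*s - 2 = c*(s + 3) + 4*s^2 + 21*s + 27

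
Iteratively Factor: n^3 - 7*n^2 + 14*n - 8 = (n - 4)*(n^2 - 3*n + 2) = (n - 4)*(n - 1)*(n - 2)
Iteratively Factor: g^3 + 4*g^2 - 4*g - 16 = (g + 2)*(g^2 + 2*g - 8) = (g - 2)*(g + 2)*(g + 4)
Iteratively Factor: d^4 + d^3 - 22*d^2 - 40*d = (d)*(d^3 + d^2 - 22*d - 40) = d*(d + 4)*(d^2 - 3*d - 10) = d*(d + 2)*(d + 4)*(d - 5)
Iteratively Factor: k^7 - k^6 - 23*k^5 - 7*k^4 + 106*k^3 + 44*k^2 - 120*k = (k - 5)*(k^6 + 4*k^5 - 3*k^4 - 22*k^3 - 4*k^2 + 24*k) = (k - 5)*(k + 2)*(k^5 + 2*k^4 - 7*k^3 - 8*k^2 + 12*k) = (k - 5)*(k - 1)*(k + 2)*(k^4 + 3*k^3 - 4*k^2 - 12*k) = (k - 5)*(k - 2)*(k - 1)*(k + 2)*(k^3 + 5*k^2 + 6*k) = (k - 5)*(k - 2)*(k - 1)*(k + 2)*(k + 3)*(k^2 + 2*k) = (k - 5)*(k - 2)*(k - 1)*(k + 2)^2*(k + 3)*(k)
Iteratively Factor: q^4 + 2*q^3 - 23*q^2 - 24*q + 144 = (q + 4)*(q^3 - 2*q^2 - 15*q + 36) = (q + 4)^2*(q^2 - 6*q + 9) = (q - 3)*(q + 4)^2*(q - 3)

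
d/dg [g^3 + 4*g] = 3*g^2 + 4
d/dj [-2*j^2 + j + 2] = 1 - 4*j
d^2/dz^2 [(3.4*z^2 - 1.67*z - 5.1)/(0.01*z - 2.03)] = 27.953298/(1.0e-6*z^3 - 0.000609*z^2 + 0.123627*z - 8.365427)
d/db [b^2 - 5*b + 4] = 2*b - 5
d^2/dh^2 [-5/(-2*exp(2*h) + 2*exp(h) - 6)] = 5*((1 - 4*exp(h))*(exp(2*h) - exp(h) + 3) + 2*(2*exp(h) - 1)^2*exp(h))*exp(h)/(2*(exp(2*h) - exp(h) + 3)^3)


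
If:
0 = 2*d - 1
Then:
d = 1/2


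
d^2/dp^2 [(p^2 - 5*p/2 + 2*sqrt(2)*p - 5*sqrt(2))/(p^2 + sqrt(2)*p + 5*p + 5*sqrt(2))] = (-15*p^3 + 2*sqrt(2)*p^3 - 60*sqrt(2)*p^2 - 180*p - 75*sqrt(2)*p - 185*sqrt(2) - 150)/(p^6 + 3*sqrt(2)*p^5 + 15*p^5 + 45*sqrt(2)*p^4 + 81*p^4 + 215*p^3 + 227*sqrt(2)*p^3 + 450*p^2 + 405*sqrt(2)*p^2 + 150*sqrt(2)*p + 750*p + 250*sqrt(2))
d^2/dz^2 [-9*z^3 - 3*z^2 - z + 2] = -54*z - 6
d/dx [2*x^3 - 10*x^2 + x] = 6*x^2 - 20*x + 1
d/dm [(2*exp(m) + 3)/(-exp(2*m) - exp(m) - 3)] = ((2*exp(m) + 1)*(2*exp(m) + 3) - 2*exp(2*m) - 2*exp(m) - 6)*exp(m)/(exp(2*m) + exp(m) + 3)^2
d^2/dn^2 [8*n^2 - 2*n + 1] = 16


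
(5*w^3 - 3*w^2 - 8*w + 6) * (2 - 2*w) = -10*w^4 + 16*w^3 + 10*w^2 - 28*w + 12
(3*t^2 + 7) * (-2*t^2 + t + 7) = -6*t^4 + 3*t^3 + 7*t^2 + 7*t + 49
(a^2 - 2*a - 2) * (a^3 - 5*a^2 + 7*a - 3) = a^5 - 7*a^4 + 15*a^3 - 7*a^2 - 8*a + 6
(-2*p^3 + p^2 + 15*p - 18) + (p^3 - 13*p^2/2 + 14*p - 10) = -p^3 - 11*p^2/2 + 29*p - 28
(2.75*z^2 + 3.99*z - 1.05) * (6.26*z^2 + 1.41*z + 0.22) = 17.215*z^4 + 28.8549*z^3 - 0.3421*z^2 - 0.6027*z - 0.231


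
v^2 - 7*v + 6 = (v - 6)*(v - 1)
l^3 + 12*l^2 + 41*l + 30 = (l + 1)*(l + 5)*(l + 6)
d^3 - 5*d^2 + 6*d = d*(d - 3)*(d - 2)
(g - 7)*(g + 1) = g^2 - 6*g - 7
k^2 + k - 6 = (k - 2)*(k + 3)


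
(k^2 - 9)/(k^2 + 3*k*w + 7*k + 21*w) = (k^2 - 9)/(k^2 + 3*k*w + 7*k + 21*w)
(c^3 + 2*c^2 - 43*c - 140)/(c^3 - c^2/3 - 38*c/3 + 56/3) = 3*(c^2 - 2*c - 35)/(3*c^2 - 13*c + 14)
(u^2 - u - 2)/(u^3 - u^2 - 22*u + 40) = (u + 1)/(u^2 + u - 20)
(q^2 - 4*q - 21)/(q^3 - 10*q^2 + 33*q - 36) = (q^2 - 4*q - 21)/(q^3 - 10*q^2 + 33*q - 36)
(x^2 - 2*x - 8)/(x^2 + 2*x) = (x - 4)/x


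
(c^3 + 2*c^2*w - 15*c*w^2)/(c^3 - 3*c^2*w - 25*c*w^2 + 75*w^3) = c/(c - 5*w)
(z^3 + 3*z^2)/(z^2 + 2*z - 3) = z^2/(z - 1)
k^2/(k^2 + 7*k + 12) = k^2/(k^2 + 7*k + 12)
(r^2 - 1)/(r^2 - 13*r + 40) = (r^2 - 1)/(r^2 - 13*r + 40)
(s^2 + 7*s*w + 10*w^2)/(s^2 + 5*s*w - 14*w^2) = (s^2 + 7*s*w + 10*w^2)/(s^2 + 5*s*w - 14*w^2)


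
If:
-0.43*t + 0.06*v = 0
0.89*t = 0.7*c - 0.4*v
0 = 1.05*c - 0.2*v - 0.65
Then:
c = 0.83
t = 0.15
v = 1.11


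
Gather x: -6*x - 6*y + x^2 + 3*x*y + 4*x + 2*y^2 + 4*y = x^2 + x*(3*y - 2) + 2*y^2 - 2*y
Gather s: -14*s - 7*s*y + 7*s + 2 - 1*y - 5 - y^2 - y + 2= s*(-7*y - 7) - y^2 - 2*y - 1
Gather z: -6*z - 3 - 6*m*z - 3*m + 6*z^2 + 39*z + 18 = -3*m + 6*z^2 + z*(33 - 6*m) + 15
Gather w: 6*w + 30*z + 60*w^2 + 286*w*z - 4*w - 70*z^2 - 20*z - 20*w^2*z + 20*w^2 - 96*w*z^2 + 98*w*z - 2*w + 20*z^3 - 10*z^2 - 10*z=w^2*(80 - 20*z) + w*(-96*z^2 + 384*z) + 20*z^3 - 80*z^2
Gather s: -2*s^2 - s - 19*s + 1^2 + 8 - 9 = -2*s^2 - 20*s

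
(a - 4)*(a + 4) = a^2 - 16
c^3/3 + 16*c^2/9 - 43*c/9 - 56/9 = (c/3 + 1/3)*(c - 8/3)*(c + 7)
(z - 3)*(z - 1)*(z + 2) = z^3 - 2*z^2 - 5*z + 6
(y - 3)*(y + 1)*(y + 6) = y^3 + 4*y^2 - 15*y - 18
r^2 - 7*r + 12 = (r - 4)*(r - 3)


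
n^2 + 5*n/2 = n*(n + 5/2)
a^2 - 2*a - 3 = (a - 3)*(a + 1)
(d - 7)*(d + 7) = d^2 - 49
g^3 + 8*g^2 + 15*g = g*(g + 3)*(g + 5)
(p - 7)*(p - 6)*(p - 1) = p^3 - 14*p^2 + 55*p - 42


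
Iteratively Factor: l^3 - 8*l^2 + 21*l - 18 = (l - 3)*(l^2 - 5*l + 6) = (l - 3)*(l - 2)*(l - 3)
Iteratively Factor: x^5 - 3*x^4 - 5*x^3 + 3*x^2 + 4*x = (x - 4)*(x^4 + x^3 - x^2 - x) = (x - 4)*(x + 1)*(x^3 - x) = (x - 4)*(x - 1)*(x + 1)*(x^2 + x) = x*(x - 4)*(x - 1)*(x + 1)*(x + 1)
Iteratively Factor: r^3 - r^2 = (r)*(r^2 - r) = r^2*(r - 1)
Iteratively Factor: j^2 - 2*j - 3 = (j - 3)*(j + 1)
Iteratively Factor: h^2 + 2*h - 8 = (h - 2)*(h + 4)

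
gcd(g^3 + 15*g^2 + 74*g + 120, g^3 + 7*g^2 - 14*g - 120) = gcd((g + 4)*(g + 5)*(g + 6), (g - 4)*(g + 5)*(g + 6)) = g^2 + 11*g + 30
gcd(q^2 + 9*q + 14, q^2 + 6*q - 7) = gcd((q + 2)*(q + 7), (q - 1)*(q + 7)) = q + 7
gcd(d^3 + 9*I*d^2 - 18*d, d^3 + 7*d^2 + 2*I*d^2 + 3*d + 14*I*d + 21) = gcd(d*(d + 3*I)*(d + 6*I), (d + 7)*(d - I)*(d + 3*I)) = d + 3*I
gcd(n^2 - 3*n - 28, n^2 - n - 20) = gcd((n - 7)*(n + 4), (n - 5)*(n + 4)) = n + 4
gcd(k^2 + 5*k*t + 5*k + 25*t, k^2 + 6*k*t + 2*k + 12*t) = 1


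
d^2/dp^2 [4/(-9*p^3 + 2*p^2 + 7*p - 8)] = 8*((27*p - 2)*(9*p^3 - 2*p^2 - 7*p + 8) - (-27*p^2 + 4*p + 7)^2)/(9*p^3 - 2*p^2 - 7*p + 8)^3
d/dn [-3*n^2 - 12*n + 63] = -6*n - 12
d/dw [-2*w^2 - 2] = -4*w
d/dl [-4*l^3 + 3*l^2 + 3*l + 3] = -12*l^2 + 6*l + 3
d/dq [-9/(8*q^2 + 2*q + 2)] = 9*(8*q + 1)/(2*(4*q^2 + q + 1)^2)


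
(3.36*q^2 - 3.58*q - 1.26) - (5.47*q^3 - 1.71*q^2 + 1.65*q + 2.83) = -5.47*q^3 + 5.07*q^2 - 5.23*q - 4.09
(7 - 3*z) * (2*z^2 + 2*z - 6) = -6*z^3 + 8*z^2 + 32*z - 42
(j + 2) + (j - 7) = 2*j - 5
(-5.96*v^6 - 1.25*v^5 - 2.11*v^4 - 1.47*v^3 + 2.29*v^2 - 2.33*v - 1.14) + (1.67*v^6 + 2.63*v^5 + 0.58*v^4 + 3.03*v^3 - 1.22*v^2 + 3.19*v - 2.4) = -4.29*v^6 + 1.38*v^5 - 1.53*v^4 + 1.56*v^3 + 1.07*v^2 + 0.86*v - 3.54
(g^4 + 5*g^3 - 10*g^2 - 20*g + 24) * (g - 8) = g^5 - 3*g^4 - 50*g^3 + 60*g^2 + 184*g - 192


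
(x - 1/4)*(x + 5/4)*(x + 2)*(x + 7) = x^4 + 10*x^3 + 363*x^2/16 + 179*x/16 - 35/8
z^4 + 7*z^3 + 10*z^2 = z^2*(z + 2)*(z + 5)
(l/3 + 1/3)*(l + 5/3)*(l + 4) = l^3/3 + 20*l^2/9 + 37*l/9 + 20/9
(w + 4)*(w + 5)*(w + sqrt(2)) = w^3 + sqrt(2)*w^2 + 9*w^2 + 9*sqrt(2)*w + 20*w + 20*sqrt(2)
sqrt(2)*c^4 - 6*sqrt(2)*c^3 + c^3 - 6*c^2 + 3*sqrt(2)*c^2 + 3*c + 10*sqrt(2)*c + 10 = (c - 5)*(c - 2)*(c + 1)*(sqrt(2)*c + 1)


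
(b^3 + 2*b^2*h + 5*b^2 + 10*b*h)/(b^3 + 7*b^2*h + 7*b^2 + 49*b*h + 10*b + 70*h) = b*(b + 2*h)/(b^2 + 7*b*h + 2*b + 14*h)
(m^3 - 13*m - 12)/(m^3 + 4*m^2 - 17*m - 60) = (m + 1)/(m + 5)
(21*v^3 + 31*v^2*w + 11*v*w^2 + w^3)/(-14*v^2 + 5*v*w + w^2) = (-3*v^2 - 4*v*w - w^2)/(2*v - w)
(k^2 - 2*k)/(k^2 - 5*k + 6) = k/(k - 3)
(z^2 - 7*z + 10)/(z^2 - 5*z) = (z - 2)/z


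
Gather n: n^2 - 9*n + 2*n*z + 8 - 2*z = n^2 + n*(2*z - 9) - 2*z + 8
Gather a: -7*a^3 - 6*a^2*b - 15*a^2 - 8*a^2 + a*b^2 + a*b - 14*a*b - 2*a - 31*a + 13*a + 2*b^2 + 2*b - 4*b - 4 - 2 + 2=-7*a^3 + a^2*(-6*b - 23) + a*(b^2 - 13*b - 20) + 2*b^2 - 2*b - 4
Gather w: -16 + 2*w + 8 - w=w - 8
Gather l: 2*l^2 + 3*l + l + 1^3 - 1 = 2*l^2 + 4*l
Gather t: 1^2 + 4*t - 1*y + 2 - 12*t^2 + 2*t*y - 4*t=-12*t^2 + 2*t*y - y + 3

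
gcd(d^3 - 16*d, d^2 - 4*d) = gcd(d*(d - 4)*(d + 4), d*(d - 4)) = d^2 - 4*d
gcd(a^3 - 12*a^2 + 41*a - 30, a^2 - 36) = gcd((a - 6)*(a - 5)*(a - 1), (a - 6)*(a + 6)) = a - 6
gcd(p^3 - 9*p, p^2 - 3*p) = p^2 - 3*p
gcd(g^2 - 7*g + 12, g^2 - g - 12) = g - 4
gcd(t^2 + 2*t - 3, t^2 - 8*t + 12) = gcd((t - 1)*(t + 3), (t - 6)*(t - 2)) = 1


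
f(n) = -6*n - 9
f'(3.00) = -6.00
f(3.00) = -27.00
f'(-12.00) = -6.00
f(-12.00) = 63.00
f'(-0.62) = -6.00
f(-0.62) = -5.28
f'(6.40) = -6.00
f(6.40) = -47.40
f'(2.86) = -6.00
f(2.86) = -26.16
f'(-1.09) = -6.00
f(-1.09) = -2.46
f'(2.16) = -6.00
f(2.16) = -21.96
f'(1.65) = -6.00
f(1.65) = -18.90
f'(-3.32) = -6.00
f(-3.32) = 10.92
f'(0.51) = -6.00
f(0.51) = -12.06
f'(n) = -6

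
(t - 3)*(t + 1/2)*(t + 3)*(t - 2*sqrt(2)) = t^4 - 2*sqrt(2)*t^3 + t^3/2 - 9*t^2 - sqrt(2)*t^2 - 9*t/2 + 18*sqrt(2)*t + 9*sqrt(2)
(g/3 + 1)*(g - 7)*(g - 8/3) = g^3/3 - 20*g^2/9 - 31*g/9 + 56/3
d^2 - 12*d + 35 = (d - 7)*(d - 5)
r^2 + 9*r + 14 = (r + 2)*(r + 7)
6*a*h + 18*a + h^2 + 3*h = (6*a + h)*(h + 3)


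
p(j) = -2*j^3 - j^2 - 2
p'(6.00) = -228.00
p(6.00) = -470.00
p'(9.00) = -504.00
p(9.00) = -1541.00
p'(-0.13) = 0.16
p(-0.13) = -2.01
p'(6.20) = -243.04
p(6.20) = -517.10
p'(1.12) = -9.77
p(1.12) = -6.06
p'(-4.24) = -99.39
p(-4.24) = 132.47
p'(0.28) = -1.03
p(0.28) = -2.12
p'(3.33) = -73.19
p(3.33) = -86.94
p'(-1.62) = -12.51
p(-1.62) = 3.88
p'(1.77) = -22.34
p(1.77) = -16.22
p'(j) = -6*j^2 - 2*j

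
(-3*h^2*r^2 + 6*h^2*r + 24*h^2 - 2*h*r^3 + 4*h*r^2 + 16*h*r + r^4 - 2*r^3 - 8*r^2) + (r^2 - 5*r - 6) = -3*h^2*r^2 + 6*h^2*r + 24*h^2 - 2*h*r^3 + 4*h*r^2 + 16*h*r + r^4 - 2*r^3 - 7*r^2 - 5*r - 6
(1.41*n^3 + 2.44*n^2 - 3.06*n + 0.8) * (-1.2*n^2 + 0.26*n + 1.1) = -1.692*n^5 - 2.5614*n^4 + 5.8574*n^3 + 0.9284*n^2 - 3.158*n + 0.88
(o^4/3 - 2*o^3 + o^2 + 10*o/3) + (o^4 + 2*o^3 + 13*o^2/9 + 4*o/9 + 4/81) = 4*o^4/3 + 22*o^2/9 + 34*o/9 + 4/81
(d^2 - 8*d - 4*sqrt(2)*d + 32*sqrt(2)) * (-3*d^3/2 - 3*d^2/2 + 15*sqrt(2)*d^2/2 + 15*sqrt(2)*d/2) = -3*d^5/2 + 21*d^4/2 + 27*sqrt(2)*d^4/2 - 189*sqrt(2)*d^3/2 - 48*d^3 - 108*sqrt(2)*d^2 + 420*d^2 + 480*d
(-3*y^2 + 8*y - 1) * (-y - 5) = 3*y^3 + 7*y^2 - 39*y + 5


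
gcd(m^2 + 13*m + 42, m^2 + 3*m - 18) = m + 6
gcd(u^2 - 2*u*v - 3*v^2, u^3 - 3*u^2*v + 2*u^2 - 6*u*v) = u - 3*v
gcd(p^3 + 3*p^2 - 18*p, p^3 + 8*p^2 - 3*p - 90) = p^2 + 3*p - 18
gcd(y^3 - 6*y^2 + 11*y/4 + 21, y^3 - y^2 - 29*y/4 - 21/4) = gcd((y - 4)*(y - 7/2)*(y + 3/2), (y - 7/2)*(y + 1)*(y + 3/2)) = y^2 - 2*y - 21/4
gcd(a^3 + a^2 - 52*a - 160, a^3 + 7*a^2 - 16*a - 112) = a + 4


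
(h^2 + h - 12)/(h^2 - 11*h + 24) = (h + 4)/(h - 8)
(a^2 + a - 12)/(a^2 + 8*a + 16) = (a - 3)/(a + 4)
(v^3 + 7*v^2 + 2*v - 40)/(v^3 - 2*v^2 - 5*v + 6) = (v^3 + 7*v^2 + 2*v - 40)/(v^3 - 2*v^2 - 5*v + 6)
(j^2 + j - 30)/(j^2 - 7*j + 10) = (j + 6)/(j - 2)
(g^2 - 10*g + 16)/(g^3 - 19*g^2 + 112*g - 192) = (g - 2)/(g^2 - 11*g + 24)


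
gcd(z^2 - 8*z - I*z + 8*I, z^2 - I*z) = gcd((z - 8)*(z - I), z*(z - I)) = z - I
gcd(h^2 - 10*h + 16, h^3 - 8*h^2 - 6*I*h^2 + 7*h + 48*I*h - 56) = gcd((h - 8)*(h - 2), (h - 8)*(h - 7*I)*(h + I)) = h - 8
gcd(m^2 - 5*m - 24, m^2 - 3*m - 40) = m - 8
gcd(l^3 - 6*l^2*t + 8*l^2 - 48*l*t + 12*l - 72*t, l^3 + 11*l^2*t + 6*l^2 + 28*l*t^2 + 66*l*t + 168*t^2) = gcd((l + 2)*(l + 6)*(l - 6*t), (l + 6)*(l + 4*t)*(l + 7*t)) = l + 6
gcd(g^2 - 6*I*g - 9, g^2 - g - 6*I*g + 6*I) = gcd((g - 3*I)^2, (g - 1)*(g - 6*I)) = 1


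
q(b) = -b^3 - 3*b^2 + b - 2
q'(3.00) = -44.00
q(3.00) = -53.00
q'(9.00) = -296.00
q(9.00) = -965.00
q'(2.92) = -42.10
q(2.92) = -49.56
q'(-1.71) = 2.49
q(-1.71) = -7.48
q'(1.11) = -9.36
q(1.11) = -5.95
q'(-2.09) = 0.44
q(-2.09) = -8.06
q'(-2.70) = -4.67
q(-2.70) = -6.89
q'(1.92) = -21.58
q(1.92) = -18.22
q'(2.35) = -29.67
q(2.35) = -29.20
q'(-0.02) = 1.12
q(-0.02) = -2.02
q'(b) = -3*b^2 - 6*b + 1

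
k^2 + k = k*(k + 1)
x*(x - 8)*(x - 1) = x^3 - 9*x^2 + 8*x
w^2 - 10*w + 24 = (w - 6)*(w - 4)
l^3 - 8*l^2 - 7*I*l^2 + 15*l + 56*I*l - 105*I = (l - 5)*(l - 3)*(l - 7*I)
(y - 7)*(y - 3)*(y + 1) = y^3 - 9*y^2 + 11*y + 21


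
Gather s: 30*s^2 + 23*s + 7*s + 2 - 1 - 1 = 30*s^2 + 30*s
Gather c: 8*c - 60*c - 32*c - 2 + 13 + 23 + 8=42 - 84*c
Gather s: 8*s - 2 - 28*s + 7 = 5 - 20*s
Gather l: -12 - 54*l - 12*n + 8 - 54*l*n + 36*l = l*(-54*n - 18) - 12*n - 4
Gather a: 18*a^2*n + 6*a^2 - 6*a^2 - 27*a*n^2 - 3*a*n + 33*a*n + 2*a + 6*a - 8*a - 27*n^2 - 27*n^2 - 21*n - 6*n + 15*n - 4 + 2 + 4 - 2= 18*a^2*n + a*(-27*n^2 + 30*n) - 54*n^2 - 12*n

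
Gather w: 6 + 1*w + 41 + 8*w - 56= 9*w - 9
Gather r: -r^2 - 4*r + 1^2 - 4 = -r^2 - 4*r - 3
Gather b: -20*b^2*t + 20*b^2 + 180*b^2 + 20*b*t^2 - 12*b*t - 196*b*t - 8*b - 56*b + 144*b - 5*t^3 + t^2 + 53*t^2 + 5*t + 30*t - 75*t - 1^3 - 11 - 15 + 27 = b^2*(200 - 20*t) + b*(20*t^2 - 208*t + 80) - 5*t^3 + 54*t^2 - 40*t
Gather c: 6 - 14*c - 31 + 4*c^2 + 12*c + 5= 4*c^2 - 2*c - 20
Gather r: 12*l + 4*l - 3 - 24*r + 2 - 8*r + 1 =16*l - 32*r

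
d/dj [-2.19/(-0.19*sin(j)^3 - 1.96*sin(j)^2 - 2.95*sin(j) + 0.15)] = (-8.5848*sin(j) + 0.62415*cos(2*j) - 7.08465)*cos(j)/(0.19*sin(j)^3 + 1.96*sin(j)^2 + 2.95*sin(j) - 0.15)^2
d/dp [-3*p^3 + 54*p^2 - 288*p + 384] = -9*p^2 + 108*p - 288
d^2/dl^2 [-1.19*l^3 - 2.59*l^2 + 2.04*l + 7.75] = -7.14*l - 5.18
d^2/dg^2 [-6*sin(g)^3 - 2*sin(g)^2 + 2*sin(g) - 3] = 54*sin(g)^3 + 8*sin(g)^2 - 38*sin(g) - 4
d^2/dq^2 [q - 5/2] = 0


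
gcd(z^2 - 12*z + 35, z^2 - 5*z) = z - 5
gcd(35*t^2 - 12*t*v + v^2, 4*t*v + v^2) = 1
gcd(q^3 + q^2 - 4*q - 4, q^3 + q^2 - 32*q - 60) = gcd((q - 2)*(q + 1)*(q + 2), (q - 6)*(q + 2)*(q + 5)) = q + 2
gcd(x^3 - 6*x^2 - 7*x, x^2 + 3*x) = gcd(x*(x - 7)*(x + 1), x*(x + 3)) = x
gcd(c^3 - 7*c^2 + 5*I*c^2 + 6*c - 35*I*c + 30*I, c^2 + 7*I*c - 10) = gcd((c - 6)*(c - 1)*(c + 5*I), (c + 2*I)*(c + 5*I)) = c + 5*I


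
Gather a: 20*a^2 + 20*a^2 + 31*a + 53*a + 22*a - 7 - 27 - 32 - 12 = 40*a^2 + 106*a - 78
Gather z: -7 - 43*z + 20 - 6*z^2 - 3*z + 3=-6*z^2 - 46*z + 16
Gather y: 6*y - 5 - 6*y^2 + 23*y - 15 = -6*y^2 + 29*y - 20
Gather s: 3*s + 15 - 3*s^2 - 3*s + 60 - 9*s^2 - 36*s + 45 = -12*s^2 - 36*s + 120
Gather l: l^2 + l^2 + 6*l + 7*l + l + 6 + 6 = 2*l^2 + 14*l + 12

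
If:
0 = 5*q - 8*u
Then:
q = 8*u/5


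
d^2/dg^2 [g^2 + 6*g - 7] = 2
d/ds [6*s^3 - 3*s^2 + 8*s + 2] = 18*s^2 - 6*s + 8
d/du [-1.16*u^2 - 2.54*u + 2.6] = -2.32*u - 2.54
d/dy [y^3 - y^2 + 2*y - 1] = 3*y^2 - 2*y + 2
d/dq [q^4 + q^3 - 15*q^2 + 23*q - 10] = 4*q^3 + 3*q^2 - 30*q + 23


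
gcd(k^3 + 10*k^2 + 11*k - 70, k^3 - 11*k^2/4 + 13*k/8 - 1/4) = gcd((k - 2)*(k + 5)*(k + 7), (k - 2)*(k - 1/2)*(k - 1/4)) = k - 2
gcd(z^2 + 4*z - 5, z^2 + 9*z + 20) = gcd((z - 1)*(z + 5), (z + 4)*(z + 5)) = z + 5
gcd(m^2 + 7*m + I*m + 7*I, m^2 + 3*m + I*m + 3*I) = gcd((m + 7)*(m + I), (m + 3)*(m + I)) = m + I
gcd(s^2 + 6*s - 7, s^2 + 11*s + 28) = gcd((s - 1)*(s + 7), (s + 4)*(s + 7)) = s + 7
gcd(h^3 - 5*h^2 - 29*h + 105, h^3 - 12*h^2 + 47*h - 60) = h - 3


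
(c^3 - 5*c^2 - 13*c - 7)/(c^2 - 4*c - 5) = (c^2 - 6*c - 7)/(c - 5)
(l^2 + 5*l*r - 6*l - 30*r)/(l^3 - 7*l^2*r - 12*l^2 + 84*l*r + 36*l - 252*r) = (-l - 5*r)/(-l^2 + 7*l*r + 6*l - 42*r)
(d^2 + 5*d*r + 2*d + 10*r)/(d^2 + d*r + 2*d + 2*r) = (d + 5*r)/(d + r)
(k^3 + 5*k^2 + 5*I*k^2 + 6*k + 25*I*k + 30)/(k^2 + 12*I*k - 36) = (k^2 + k*(5 - I) - 5*I)/(k + 6*I)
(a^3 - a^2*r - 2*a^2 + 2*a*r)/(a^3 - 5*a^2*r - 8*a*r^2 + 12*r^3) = a*(2 - a)/(-a^2 + 4*a*r + 12*r^2)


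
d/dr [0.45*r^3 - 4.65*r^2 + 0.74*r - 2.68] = 1.35*r^2 - 9.3*r + 0.74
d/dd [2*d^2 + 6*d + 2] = 4*d + 6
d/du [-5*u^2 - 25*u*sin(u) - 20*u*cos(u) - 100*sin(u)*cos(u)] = 20*u*sin(u) - 25*u*cos(u) - 10*u - 25*sin(u) - 20*cos(u) - 100*cos(2*u)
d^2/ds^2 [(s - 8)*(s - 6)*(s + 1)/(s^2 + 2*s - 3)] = 2*(67*s^3 + 9*s^2 + 621*s + 423)/(s^6 + 6*s^5 + 3*s^4 - 28*s^3 - 9*s^2 + 54*s - 27)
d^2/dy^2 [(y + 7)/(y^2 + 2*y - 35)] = 2/(y^3 - 15*y^2 + 75*y - 125)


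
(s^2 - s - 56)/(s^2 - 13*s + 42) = (s^2 - s - 56)/(s^2 - 13*s + 42)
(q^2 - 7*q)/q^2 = (q - 7)/q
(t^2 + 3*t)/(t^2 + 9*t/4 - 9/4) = 4*t/(4*t - 3)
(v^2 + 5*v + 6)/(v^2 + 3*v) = (v + 2)/v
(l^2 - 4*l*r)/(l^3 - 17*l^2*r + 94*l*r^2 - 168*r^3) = l/(l^2 - 13*l*r + 42*r^2)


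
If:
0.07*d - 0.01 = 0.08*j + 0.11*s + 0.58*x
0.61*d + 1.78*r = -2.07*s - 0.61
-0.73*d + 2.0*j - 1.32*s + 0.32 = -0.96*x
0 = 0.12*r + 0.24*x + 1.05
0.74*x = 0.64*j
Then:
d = -45.79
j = -7.37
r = 4.00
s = 9.76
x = -6.38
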